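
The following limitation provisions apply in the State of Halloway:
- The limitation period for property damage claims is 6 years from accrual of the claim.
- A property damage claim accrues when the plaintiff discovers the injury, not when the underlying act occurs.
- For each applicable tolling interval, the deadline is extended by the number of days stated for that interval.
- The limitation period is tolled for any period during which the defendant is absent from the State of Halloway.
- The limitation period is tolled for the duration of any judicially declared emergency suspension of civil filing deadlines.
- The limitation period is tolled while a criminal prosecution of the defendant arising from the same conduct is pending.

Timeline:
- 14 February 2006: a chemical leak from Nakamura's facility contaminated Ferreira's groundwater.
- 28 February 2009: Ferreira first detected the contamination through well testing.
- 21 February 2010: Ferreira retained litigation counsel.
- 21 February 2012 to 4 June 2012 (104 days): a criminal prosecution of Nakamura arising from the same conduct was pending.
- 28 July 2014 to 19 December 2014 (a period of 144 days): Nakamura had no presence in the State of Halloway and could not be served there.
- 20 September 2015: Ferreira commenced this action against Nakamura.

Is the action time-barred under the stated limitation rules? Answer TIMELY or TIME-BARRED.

TIMELY

Under the discovery rule, the claim accrued on 28 February 2009, when Ferreira discovered the injury — not on the 14 February 2006 date of the underlying act.
Adding the 6 years base period to 28 February 2009 gives a deadline of 28 February 2015, before any tolling.
Because the pending criminal prosecution ran from 21 February 2012 to 4 June 2012, the deadline is extended by 104 days to 12 June 2015.
The defendant's absence from the jurisdiction from 28 July 2014 to 19 December 2014 tolled the period for 144 days, extending the deadline to 3 November 2015.
Nothing else in the chronology tolls or restarts the period.
Ferreira filed on 20 September 2015, before the 3 November 2015 deadline, so the action is timely.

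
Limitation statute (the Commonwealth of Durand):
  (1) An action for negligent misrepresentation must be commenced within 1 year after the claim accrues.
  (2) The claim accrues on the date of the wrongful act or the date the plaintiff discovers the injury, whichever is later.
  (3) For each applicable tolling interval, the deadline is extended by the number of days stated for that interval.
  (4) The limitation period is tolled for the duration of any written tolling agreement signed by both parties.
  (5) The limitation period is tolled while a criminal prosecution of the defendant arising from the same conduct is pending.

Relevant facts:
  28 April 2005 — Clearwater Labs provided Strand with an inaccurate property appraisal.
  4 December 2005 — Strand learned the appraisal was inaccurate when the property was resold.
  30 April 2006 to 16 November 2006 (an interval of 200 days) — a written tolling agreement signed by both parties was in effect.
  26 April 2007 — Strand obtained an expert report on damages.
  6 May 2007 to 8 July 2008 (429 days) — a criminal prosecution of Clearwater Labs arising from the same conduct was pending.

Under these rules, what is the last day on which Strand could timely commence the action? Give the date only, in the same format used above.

24 August 2008

Taking the later of the act (28 April 2005) and discovery (4 December 2005), the claim accrued on 4 December 2005.
Adding the 1 year base period to 4 December 2005 gives a deadline of 4 December 2006, before any tolling.
The written tolling agreement from 30 April 2006 to 16 November 2006 tolled the period for 200 days, extending the deadline to 22 June 2007.
The pending criminal prosecution from 6 May 2007 to 8 July 2008 tolled the period for 429 days, extending the deadline to 24 August 2008.
None of the other events listed affects the running of the period under the stated rules.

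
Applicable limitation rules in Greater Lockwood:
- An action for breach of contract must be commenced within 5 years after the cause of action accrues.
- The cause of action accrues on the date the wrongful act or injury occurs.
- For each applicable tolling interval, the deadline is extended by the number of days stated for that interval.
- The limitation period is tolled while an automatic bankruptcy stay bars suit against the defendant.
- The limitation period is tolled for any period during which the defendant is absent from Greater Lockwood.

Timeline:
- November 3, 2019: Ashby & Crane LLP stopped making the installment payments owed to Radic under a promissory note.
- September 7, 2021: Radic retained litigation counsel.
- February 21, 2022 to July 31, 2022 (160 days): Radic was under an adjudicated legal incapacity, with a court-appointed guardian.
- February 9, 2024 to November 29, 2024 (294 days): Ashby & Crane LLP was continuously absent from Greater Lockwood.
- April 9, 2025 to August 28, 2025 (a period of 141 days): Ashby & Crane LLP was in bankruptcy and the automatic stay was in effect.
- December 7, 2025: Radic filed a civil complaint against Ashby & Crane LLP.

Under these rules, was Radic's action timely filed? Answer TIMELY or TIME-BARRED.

TIMELY

The limitation period began to run on November 3, 2019.
The untolled deadline — 5 years after November 3, 2019 — is November 3, 2024.
The defendant's absence from the jurisdiction from February 9, 2024 to November 29, 2024 tolled the period for 294 days, extending the deadline to August 24, 2025.
The period was tolled for 141 days by the automatic bankruptcy stay (April 9, 2025 to August 28, 2025), pushing the deadline to January 12, 2026.
Although the plaintiff's incapacity ran from February 21, 2022 to July 31, 2022, the stated rules do not make that a tolling event, so it is disregarded.
The other events in the timeline have no effect on the limitation period under the stated rules.
Radic filed on December 7, 2025, before the January 12, 2026 deadline, so the action is timely.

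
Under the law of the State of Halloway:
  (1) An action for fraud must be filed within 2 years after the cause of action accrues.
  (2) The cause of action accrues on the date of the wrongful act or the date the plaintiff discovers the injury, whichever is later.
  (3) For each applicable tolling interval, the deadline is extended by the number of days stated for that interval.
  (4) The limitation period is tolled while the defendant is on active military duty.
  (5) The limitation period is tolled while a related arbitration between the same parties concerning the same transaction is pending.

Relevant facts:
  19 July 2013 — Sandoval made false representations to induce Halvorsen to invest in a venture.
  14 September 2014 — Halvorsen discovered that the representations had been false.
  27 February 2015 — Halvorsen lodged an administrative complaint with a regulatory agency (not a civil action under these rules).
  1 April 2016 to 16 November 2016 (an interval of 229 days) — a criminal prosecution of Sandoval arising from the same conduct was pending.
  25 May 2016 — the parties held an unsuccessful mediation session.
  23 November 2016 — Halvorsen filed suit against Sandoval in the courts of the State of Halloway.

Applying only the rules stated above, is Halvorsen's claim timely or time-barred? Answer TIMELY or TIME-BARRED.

TIME-BARRED

Because discovery on 14 September 2014 post-dates the 19 July 2013 act, accrual under the later-of rule falls on 14 September 2014.
Adding the 2 years base period to 14 September 2014 gives a deadline of 14 September 2016, before any tolling.
No stated provision tolls the period for a criminal prosecution, so the interval from 1 April 2016 to 16 November 2016 has no effect on the deadline.
The other events in the timeline have no effect on the limitation period under the stated rules.
Filing on 23 November 2016 missed the 14 September 2016 deadline — the action is time-barred.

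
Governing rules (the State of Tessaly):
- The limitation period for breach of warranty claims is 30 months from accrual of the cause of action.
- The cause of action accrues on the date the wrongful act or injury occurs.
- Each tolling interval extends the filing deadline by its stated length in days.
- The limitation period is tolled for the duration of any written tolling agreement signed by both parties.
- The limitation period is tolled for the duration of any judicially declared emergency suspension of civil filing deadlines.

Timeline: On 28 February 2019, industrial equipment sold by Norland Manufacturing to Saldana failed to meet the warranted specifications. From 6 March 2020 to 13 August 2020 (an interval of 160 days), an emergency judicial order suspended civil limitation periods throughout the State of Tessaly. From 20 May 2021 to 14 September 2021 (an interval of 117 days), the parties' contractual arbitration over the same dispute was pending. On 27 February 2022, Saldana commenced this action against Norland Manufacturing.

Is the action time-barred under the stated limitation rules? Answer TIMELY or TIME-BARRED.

The claim accrued on 28 February 2019, when the wrongful act occurred.
The untolled deadline — 30 months after 28 February 2019 — is 28 August 2021.
The emergency suspension of filing deadlines from 6 March 2020 to 13 August 2020 tolled the period for 160 days, extending the deadline to 4 February 2022.
The pending related arbitration from 20 May 2021 to 14 September 2021 does not toll the period, because no stated rule makes a pending arbitration a tolling event.
Saldana filed on 27 February 2022, after the 4 February 2022 deadline, so the action is time-barred.

TIME-BARRED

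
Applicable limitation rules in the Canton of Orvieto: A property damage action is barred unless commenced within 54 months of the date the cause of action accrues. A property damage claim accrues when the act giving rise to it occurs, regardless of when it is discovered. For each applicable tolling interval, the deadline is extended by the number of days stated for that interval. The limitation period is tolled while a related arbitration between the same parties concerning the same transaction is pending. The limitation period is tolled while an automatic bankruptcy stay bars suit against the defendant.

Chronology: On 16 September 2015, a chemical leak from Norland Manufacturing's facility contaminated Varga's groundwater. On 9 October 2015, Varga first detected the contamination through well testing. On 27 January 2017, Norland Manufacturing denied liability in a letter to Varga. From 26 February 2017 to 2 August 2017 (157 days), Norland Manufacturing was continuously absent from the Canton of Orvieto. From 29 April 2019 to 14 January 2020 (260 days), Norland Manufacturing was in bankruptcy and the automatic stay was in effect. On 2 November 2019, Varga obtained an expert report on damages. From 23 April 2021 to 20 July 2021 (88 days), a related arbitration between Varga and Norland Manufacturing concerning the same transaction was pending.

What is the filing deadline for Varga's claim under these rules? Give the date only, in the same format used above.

1 December 2020

Because the rule ties accrual to occurrence, the claim accrued on 16 September 2015, not on the 9 October 2015 discovery date.
Adding the 54 months base period to 16 September 2015 gives a deadline of 16 March 2020, before any tolling.
The period was tolled for 260 days by the automatic bankruptcy stay (29 April 2019 to 14 January 2020), pushing the deadline to 1 December 2020.
The pending related arbitration from 23 April 2021 to 20 July 2021 began after the period had already run on 1 December 2020, so it has no tolling effect.
The defendant's absence from the jurisdiction from 26 February 2017 to 2 August 2017 does not toll the period, because no stated rule makes the defendant's absence a tolling event.
None of the other events listed affects the running of the period under the stated rules.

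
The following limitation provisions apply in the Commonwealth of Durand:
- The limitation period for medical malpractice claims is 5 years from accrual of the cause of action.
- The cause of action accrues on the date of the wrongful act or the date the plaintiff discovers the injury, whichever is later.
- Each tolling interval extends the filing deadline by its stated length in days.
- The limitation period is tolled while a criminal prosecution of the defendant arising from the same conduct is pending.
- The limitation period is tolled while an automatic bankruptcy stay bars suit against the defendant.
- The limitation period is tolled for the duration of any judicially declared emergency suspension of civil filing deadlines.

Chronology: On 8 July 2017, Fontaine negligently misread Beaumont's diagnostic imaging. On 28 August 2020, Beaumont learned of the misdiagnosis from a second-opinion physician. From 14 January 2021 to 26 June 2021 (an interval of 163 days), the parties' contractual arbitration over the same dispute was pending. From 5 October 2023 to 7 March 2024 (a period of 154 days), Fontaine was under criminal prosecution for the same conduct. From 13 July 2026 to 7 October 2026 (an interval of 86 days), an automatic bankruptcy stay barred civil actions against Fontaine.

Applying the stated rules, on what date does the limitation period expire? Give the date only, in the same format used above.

29 January 2026

Because discovery on 28 August 2020 post-dates the 8 July 2017 act, accrual under the later-of rule falls on 28 August 2020.
5 years from 28 August 2020 is 28 August 2025.
Because the pending criminal prosecution ran from 5 October 2023 to 7 March 2024, the deadline is extended by 154 days to 29 January 2026.
By the time the automatic bankruptcy stay began on 13 July 2026, the limitation period had already expired on 29 January 2026; that interval cannot revive it.
The pending related arbitration from 14 January 2021 to 26 June 2021 does not toll the period, because no stated rule makes a pending arbitration a tolling event.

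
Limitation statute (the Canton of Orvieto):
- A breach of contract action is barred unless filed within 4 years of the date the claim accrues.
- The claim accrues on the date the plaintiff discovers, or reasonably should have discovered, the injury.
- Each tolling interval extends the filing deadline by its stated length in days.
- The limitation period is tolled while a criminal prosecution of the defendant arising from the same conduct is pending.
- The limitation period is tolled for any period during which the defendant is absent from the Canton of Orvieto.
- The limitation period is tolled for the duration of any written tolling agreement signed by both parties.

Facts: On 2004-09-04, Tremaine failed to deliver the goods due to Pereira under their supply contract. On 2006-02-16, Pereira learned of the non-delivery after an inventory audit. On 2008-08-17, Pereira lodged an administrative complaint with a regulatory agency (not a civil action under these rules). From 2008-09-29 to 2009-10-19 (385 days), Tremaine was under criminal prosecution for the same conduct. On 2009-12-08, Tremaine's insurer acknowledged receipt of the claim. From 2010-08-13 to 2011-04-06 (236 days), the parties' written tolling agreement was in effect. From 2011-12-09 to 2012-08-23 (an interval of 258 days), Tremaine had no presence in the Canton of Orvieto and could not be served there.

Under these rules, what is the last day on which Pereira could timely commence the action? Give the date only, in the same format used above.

2011-10-30

The claim did not accrue until Pereira discovered the injury on 2006-02-16; the 2004-09-04 act date does not start the clock under the stated rule.
4 years from 2006-02-16 is 2010-02-16.
The period was tolled for 385 days by the pending criminal prosecution (2008-09-29 to 2009-10-19), pushing the deadline to 2011-03-08.
The written tolling agreement from 2010-08-13 to 2011-04-06 tolled the period for 236 days, extending the deadline to 2011-10-30.
The defendant's absence from the jurisdiction from 2011-12-09 to 2012-08-23 began after the period had already run on 2011-10-30, so it has no tolling effect.
The other events in the timeline have no effect on the limitation period under the stated rules.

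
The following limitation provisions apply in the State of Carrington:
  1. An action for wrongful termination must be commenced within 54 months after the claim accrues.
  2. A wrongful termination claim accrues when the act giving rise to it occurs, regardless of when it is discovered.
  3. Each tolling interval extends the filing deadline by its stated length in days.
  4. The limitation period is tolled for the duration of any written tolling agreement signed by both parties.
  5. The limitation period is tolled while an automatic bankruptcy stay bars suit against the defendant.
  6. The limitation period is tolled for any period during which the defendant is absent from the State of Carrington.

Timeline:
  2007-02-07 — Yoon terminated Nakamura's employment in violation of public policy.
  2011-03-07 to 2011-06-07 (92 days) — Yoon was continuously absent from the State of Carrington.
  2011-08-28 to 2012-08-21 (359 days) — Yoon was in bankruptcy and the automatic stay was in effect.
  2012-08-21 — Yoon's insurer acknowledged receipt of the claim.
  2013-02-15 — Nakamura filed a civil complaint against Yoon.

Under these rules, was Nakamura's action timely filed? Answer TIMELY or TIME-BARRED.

The claim accrued on 2007-02-07, the date of the act.
The untolled deadline — 54 months after 2007-02-07 — is 2011-08-07.
The defendant's absence from the jurisdiction from 2011-03-07 to 2011-06-07 tolled the period for 92 days, extending the deadline to 2011-11-07.
The automatic bankruptcy stay from 2011-08-28 to 2012-08-21 tolled the period for 359 days, extending the deadline to 2012-10-31.
None of the other events listed affects the running of the period under the stated rules.
Nakamura filed on 2013-02-15, after the 2012-10-31 deadline, so the action is time-barred.

TIME-BARRED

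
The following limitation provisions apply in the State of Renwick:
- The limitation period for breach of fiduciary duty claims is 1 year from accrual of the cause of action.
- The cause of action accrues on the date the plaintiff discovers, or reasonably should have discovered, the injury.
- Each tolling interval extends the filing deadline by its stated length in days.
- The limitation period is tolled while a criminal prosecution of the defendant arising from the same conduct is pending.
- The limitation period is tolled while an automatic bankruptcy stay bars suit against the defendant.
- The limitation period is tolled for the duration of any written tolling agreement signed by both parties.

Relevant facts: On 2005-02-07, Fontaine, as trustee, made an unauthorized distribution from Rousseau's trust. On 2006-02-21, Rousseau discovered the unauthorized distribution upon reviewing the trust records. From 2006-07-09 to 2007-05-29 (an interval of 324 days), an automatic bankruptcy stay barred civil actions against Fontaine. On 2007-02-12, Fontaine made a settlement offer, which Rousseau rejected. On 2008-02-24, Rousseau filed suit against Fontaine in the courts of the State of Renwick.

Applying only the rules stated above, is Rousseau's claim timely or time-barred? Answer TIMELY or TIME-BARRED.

Under the discovery rule, the claim accrued on 2006-02-21, when Rousseau discovered the injury — not on the 2005-02-07 date of the underlying act.
1 year from 2006-02-21 is 2007-02-21.
The period was tolled for 324 days by the automatic bankruptcy stay (2006-07-09 to 2007-05-29), pushing the deadline to 2008-01-11.
None of the other events listed affects the running of the period under the stated rules.
The 2008-02-24 filing falls after the 2008-01-11 deadline; the claim is time-barred.

TIME-BARRED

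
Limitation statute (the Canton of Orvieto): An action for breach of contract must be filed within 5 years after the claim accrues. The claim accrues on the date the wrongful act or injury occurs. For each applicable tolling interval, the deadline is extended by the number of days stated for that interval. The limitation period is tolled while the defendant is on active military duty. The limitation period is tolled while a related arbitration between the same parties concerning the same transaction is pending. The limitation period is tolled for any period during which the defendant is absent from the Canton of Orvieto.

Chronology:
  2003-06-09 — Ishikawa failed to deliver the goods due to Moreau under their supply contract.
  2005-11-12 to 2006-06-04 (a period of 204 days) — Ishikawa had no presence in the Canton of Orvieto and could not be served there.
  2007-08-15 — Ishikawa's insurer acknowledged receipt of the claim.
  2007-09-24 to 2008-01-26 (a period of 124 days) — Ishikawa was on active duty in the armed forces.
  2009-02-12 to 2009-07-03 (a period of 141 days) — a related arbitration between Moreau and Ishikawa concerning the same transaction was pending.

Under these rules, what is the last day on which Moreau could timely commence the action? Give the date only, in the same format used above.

2009-09-21

The claim accrued on 2003-06-09, the date of the act.
The untolled deadline — 5 years after 2003-06-09 — is 2008-06-09.
Because the defendant's absence from the jurisdiction ran from 2005-11-12 to 2006-06-04, the deadline is extended by 204 days to 2008-12-30.
The period was tolled for 124 days by the defendant's active military service (2007-09-24 to 2008-01-26), pushing the deadline to 2009-05-03.
Because the pending related arbitration ran from 2009-02-12 to 2009-07-03, the deadline is extended by 141 days to 2009-09-21.
Nothing else in the chronology tolls or restarts the period.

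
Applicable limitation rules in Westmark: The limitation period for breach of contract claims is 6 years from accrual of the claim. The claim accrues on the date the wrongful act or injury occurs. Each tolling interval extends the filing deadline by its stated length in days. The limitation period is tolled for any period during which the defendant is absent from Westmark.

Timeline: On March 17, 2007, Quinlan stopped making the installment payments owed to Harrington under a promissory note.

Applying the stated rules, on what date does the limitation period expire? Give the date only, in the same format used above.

March 17, 2013

The claim accrued on March 17, 2007, when the wrongful act occurred.
6 years from March 17, 2007 is March 17, 2013.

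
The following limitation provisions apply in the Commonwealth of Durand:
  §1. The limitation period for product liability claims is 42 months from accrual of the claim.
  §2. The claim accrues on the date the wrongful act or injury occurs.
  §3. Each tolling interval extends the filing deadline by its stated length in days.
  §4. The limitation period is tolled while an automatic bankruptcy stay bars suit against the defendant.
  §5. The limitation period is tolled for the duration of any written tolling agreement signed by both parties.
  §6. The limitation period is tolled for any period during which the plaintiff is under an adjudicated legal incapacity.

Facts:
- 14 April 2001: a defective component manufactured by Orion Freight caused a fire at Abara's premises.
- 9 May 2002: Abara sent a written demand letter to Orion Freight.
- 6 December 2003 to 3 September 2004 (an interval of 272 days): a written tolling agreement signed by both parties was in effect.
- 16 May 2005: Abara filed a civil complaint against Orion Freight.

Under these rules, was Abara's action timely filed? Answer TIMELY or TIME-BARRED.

The claim accrued on 14 April 2001, the date of the act.
42 months from 14 April 2001 is 14 October 2004.
The written tolling agreement from 6 December 2003 to 3 September 2004 tolled the period for 272 days, extending the deadline to 13 July 2005.
Nothing else in the chronology tolls or restarts the period.
The 16 May 2005 filing precedes the 13 July 2005 deadline; the claim is timely.

TIMELY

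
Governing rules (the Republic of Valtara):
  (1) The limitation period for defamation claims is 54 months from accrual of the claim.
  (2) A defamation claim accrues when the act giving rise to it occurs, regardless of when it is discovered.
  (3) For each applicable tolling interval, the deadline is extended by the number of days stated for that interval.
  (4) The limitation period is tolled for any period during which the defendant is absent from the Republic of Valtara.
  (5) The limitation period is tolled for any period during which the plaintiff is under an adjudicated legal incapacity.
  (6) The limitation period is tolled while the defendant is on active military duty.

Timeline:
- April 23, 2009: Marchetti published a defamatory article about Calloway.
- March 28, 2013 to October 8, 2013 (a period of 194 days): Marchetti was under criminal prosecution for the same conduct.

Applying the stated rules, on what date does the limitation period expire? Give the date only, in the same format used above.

October 23, 2013

The claim accrued on April 23, 2009, when the wrongful act occurred.
The untolled deadline — 54 months after April 23, 2009 — is October 23, 2013.
The pending criminal prosecution from March 28, 2013 to October 8, 2013 does not toll the period, because no stated rule makes a criminal prosecution a tolling event.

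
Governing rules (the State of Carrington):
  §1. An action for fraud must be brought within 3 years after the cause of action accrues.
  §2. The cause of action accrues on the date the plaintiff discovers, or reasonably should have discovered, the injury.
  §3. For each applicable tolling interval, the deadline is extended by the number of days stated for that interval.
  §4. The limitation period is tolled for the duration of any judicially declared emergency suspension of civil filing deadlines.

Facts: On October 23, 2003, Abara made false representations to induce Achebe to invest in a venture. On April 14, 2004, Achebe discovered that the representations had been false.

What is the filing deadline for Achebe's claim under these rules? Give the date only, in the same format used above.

April 14, 2007

Accrual is tied to discovery, so the period began on April 14, 2004 rather than on October 23, 2003 when the act occurred.
Adding the 3 years base period to April 14, 2004 gives a deadline of April 14, 2007, before any tolling.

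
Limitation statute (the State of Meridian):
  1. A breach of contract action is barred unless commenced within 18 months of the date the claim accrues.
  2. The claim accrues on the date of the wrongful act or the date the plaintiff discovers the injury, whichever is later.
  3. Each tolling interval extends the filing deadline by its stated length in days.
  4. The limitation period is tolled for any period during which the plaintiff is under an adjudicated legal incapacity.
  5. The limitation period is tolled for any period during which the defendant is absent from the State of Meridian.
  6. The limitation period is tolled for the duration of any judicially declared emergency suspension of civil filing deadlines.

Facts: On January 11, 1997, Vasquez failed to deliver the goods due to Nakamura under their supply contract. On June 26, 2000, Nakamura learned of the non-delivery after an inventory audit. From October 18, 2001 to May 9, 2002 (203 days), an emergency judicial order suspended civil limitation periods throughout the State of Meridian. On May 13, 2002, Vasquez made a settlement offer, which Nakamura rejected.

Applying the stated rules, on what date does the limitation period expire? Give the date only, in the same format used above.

The claim accrued on June 26, 2000 — the later of the January 11, 1997 act and the June 26, 2000 discovery.
Adding the 18 months base period to June 26, 2000 gives a deadline of December 26, 2001, before any tolling.
Because the emergency suspension of filing deadlines ran from October 18, 2001 to May 9, 2002, the deadline is extended by 203 days to July 17, 2002.
The other events in the timeline have no effect on the limitation period under the stated rules.

July 17, 2002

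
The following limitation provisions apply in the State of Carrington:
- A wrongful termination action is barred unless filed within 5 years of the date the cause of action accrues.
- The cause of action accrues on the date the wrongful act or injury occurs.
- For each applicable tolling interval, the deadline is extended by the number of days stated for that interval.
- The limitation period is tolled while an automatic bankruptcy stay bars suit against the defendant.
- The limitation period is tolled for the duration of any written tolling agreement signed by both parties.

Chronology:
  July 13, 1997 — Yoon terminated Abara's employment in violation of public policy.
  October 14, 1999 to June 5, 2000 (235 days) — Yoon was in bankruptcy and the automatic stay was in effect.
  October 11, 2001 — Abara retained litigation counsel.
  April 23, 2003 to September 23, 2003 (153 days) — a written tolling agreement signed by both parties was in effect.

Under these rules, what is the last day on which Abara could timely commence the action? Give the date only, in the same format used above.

March 5, 2003

The limitation period began to run on July 13, 1997.
The untolled deadline — 5 years after July 13, 1997 — is July 13, 2002.
Because the automatic bankruptcy stay ran from October 14, 1999 to June 5, 2000, the deadline is extended by 235 days to March 5, 2003.
The written tolling agreement starting April 23, 2003 came too late — the period had run on March 5, 2003 — and so does not extend the deadline.
None of the other events listed affects the running of the period under the stated rules.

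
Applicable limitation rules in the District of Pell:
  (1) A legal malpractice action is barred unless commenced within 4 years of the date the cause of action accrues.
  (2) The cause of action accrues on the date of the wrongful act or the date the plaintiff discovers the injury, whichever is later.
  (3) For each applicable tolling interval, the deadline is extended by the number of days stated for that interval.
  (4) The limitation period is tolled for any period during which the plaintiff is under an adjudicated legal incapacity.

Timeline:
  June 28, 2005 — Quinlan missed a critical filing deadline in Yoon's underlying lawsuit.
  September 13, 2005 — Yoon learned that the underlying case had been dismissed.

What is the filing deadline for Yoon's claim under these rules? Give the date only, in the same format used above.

September 13, 2009

The claim accrued on September 13, 2005 — the later of the June 28, 2005 act and the September 13, 2005 discovery.
Adding the 4 years base period to September 13, 2005 gives a deadline of September 13, 2009, before any tolling.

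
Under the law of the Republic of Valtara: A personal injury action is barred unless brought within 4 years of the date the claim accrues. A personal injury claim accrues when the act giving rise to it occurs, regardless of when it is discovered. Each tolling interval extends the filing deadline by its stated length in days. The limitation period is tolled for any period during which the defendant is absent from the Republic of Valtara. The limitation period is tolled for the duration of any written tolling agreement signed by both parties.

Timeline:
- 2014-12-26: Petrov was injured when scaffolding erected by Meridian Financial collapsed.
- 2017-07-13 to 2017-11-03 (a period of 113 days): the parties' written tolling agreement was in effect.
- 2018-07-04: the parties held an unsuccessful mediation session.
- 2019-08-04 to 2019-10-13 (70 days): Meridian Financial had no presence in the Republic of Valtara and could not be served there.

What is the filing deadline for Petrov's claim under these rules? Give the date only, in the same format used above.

2019-04-18

The claim accrued on 2014-12-26, the date of the act.
4 years from 2014-12-26 is 2018-12-26.
The period was tolled for 113 days by the written tolling agreement (2017-07-13 to 2017-11-03), pushing the deadline to 2019-04-18.
The defendant's absence from the jurisdiction starting 2019-08-04 came too late — the period had run on 2019-04-18 — and so does not extend the deadline.
Nothing else in the chronology tolls or restarts the period.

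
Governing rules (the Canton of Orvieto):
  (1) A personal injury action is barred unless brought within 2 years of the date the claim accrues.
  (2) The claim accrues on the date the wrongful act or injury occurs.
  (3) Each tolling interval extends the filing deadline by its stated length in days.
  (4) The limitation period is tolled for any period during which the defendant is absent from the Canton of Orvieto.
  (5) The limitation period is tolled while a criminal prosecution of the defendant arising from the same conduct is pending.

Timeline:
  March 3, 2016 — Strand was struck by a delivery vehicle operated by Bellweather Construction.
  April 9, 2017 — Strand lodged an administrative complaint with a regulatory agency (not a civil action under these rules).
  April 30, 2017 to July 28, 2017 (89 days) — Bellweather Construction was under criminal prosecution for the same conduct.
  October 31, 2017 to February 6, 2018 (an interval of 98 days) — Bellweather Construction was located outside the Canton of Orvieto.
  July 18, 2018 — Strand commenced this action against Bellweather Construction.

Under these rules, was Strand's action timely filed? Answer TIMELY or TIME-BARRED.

The limitation period began to run on March 3, 2016.
Adding the 2 years base period to March 3, 2016 gives a deadline of March 3, 2018, before any tolling.
The period was tolled for 89 days by the pending criminal prosecution (April 30, 2017 to July 28, 2017), pushing the deadline to May 31, 2018.
The defendant's absence from the jurisdiction from October 31, 2017 to February 6, 2018 tolled the period for 98 days, extending the deadline to September 6, 2018.
The other events in the timeline have no effect on the limitation period under the stated rules.
The July 18, 2018 filing precedes the September 6, 2018 deadline; the claim is timely.

TIMELY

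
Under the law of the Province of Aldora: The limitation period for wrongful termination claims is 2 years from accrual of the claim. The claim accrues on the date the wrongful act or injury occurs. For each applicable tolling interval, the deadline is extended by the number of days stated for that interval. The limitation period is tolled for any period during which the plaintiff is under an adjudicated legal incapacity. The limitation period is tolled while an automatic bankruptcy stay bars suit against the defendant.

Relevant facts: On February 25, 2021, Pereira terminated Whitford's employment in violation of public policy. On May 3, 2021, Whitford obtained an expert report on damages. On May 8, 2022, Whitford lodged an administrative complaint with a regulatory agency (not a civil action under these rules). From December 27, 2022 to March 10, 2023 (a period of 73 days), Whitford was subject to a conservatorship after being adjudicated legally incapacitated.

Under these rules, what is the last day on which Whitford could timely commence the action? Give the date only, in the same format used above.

The limitation period began to run on February 25, 2021.
The untolled deadline — 2 years after February 25, 2021 — is February 25, 2023.
Because the plaintiff's legal incapacity ran from December 27, 2022 to March 10, 2023, the deadline is extended by 73 days to May 9, 2023.
The other events in the timeline have no effect on the limitation period under the stated rules.

May 9, 2023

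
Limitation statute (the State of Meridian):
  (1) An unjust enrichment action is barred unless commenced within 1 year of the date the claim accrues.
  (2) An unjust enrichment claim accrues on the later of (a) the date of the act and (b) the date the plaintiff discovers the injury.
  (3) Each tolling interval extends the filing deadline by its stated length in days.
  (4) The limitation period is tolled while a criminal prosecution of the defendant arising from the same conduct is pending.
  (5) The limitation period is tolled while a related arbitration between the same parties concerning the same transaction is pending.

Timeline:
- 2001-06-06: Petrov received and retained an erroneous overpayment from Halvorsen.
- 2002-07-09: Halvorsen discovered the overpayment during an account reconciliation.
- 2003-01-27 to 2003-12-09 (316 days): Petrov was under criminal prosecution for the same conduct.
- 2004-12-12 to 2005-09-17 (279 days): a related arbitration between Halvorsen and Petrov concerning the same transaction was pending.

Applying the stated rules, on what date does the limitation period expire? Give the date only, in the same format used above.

2004-05-20

Because discovery on 2002-07-09 post-dates the 2001-06-06 act, accrual under the later-of rule falls on 2002-07-09.
The untolled deadline — 1 year after 2002-07-09 — is 2003-07-09.
The period was tolled for 316 days by the pending criminal prosecution (2003-01-27 to 2003-12-09), pushing the deadline to 2004-05-20.
By the time the pending related arbitration began on 2004-12-12, the limitation period had already expired on 2004-05-20; that interval cannot revive it.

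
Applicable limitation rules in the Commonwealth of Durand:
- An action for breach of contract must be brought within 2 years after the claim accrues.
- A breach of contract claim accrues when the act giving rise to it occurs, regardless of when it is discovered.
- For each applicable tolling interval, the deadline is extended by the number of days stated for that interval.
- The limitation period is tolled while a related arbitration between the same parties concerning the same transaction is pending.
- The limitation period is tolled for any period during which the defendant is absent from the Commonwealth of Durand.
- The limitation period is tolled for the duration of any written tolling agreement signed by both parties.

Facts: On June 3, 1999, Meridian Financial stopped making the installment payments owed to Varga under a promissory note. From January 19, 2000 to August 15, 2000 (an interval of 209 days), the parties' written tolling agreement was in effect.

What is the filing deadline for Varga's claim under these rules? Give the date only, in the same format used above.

The limitation period began to run on June 3, 1999.
The untolled deadline — 2 years after June 3, 1999 — is June 3, 2001.
Because the written tolling agreement ran from January 19, 2000 to August 15, 2000, the deadline is extended by 209 days to December 29, 2001.

December 29, 2001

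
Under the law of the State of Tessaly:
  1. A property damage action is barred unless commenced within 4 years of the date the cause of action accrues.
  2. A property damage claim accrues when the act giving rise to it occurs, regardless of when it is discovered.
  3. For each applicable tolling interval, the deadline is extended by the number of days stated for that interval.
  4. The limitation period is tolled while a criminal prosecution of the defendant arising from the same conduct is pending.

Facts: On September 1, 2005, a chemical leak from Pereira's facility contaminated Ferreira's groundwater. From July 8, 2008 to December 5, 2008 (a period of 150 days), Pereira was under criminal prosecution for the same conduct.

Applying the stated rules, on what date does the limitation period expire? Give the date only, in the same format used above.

January 29, 2010

The limitation period began to run on September 1, 2005.
Adding the 4 years base period to September 1, 2005 gives a deadline of September 1, 2009, before any tolling.
The pending criminal prosecution from July 8, 2008 to December 5, 2008 tolled the period for 150 days, extending the deadline to January 29, 2010.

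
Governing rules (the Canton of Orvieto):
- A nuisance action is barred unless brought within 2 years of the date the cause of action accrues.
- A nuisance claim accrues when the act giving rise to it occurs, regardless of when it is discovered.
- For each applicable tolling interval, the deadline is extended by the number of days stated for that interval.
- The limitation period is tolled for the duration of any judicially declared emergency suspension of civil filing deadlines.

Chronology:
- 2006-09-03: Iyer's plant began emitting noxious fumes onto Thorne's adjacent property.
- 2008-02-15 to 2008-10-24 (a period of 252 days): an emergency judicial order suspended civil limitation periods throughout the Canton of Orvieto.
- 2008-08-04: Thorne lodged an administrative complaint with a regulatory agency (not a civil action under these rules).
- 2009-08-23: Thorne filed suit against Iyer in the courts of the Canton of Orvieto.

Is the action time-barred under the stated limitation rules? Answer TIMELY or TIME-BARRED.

TIME-BARRED

The limitation period began to run on 2006-09-03.
2 years from 2006-09-03 is 2008-09-03.
The emergency suspension of filing deadlines from 2008-02-15 to 2008-10-24 tolled the period for 252 days, extending the deadline to 2009-05-13.
Nothing else in the chronology tolls or restarts the period.
Thorne filed on 2009-08-23, after the 2009-05-13 deadline, so the action is time-barred.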